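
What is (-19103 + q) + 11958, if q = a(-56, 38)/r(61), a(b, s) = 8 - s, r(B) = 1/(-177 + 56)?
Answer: -3515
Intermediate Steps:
r(B) = -1/121 (r(B) = 1/(-121) = -1/121)
q = 3630 (q = (8 - 1*38)/(-1/121) = (8 - 38)*(-121) = -30*(-121) = 3630)
(-19103 + q) + 11958 = (-19103 + 3630) + 11958 = -15473 + 11958 = -3515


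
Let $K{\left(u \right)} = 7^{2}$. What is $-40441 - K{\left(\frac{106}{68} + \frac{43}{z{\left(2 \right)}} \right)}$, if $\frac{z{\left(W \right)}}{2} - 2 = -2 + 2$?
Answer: $-40490$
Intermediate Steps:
$z{\left(W \right)} = 4$ ($z{\left(W \right)} = 4 + 2 \left(-2 + 2\right) = 4 + 2 \cdot 0 = 4 + 0 = 4$)
$K{\left(u \right)} = 49$
$-40441 - K{\left(\frac{106}{68} + \frac{43}{z{\left(2 \right)}} \right)} = -40441 - 49 = -40490$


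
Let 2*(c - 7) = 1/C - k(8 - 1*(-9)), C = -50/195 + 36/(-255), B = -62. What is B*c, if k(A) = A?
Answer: 225339/1318 ≈ 170.97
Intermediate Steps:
C = -1318/3315 (C = -50*1/195 + 36*(-1/255) = -10/39 - 12/85 = -1318/3315 ≈ -0.39759)
c = -7269/2636 (c = 7 + (1/(-1318/3315) - (8 - 1*(-9)))/2 = 7 + (-3315/1318 - (8 + 9))/2 = 7 + (-3315/1318 - 1*17)/2 = 7 + (-3315/1318 - 17)/2 = 7 + (½)*(-25721/1318) = 7 - 25721/2636 = -7269/2636 ≈ -2.7576)
B*c = -62*(-7269/2636) = 225339/1318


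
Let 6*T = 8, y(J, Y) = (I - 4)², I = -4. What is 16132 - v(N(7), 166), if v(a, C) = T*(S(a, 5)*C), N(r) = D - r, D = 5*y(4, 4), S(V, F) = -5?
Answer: 51716/3 ≈ 17239.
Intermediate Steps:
y(J, Y) = 64 (y(J, Y) = (-4 - 4)² = (-8)² = 64)
T = 4/3 (T = (⅙)*8 = 4/3 ≈ 1.3333)
D = 320 (D = 5*64 = 320)
N(r) = 320 - r
v(a, C) = -20*C/3 (v(a, C) = 4*(-5*C)/3 = -20*C/3)
16132 - v(N(7), 166) = 16132 - (-20)*166/3 = 16132 - 1*(-3320/3) = 16132 + 3320/3 = 51716/3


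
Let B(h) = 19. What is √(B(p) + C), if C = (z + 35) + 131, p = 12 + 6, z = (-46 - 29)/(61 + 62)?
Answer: 6*√8610/41 ≈ 13.579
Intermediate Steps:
z = -25/41 (z = -75/123 = -75*1/123 = -25/41 ≈ -0.60976)
p = 18
C = 6781/41 (C = (-25/41 + 35) + 131 = 1410/41 + 131 = 6781/41 ≈ 165.39)
√(B(p) + C) = √(19 + 6781/41) = √(7560/41) = 6*√8610/41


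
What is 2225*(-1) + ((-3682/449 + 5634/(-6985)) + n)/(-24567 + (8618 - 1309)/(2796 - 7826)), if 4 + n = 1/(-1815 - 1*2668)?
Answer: -773191721827852489227/347501980137309481 ≈ -2225.0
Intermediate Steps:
n = -17933/4483 (n = -4 + 1/(-1815 - 1*2668) = -4 + 1/(-1815 - 2668) = -4 + 1/(-4483) = -4 - 1/4483 = -17933/4483 ≈ -4.0002)
2225*(-1) + ((-3682/449 + 5634/(-6985)) + n)/(-24567 + (8618 - 1309)/(2796 - 7826)) = 2225*(-1) + ((-3682/449 + 5634/(-6985)) - 17933/4483)/(-24567 + (8618 - 1309)/(2796 - 7826)) = -2225 + ((-3682*1/449 + 5634*(-1/6985)) - 17933/4483)/(-24567 + 7309/(-5030)) = -2225 + ((-3682/449 - 5634/6985) - 17933/4483)/(-24567 + 7309*(-1/5030)) = -2225 + (-28248436/3136265 - 17933/4483)/(-24567 - 7309/5030) = -2225 - 182880378833/(14059875995*(-123579319/5030)) = -2225 - 182880378833/14059875995*(-5030/123579319) = -2225 + 183977661105998/347501980137309481 = -773191721827852489227/347501980137309481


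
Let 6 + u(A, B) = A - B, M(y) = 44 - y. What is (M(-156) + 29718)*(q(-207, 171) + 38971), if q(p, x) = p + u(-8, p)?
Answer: 1165515526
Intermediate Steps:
u(A, B) = -6 + A - B (u(A, B) = -6 + (A - B) = -6 + A - B)
q(p, x) = -14 (q(p, x) = p + (-6 - 8 - p) = p + (-14 - p) = -14)
(M(-156) + 29718)*(q(-207, 171) + 38971) = ((44 - 1*(-156)) + 29718)*(-14 + 38971) = ((44 + 156) + 29718)*38957 = (200 + 29718)*38957 = 29918*38957 = 1165515526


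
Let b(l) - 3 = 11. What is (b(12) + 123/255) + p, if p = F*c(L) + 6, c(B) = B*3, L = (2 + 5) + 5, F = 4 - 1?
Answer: 10921/85 ≈ 128.48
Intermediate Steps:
b(l) = 14 (b(l) = 3 + 11 = 14)
F = 3
L = 12 (L = 7 + 5 = 12)
c(B) = 3*B
p = 114 (p = 3*(3*12) + 6 = 3*36 + 6 = 108 + 6 = 114)
(b(12) + 123/255) + p = (14 + 123/255) + 114 = (14 + 123*(1/255)) + 114 = (14 + 41/85) + 114 = 1231/85 + 114 = 10921/85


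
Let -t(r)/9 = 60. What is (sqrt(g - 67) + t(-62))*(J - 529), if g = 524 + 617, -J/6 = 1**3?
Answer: 288900 - 535*sqrt(1074) ≈ 2.7137e+5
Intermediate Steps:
J = -6 (J = -6*1**3 = -6*1 = -6)
t(r) = -540 (t(r) = -9*60 = -540)
g = 1141
(sqrt(g - 67) + t(-62))*(J - 529) = (sqrt(1141 - 67) - 540)*(-6 - 529) = (sqrt(1074) - 540)*(-535) = (-540 + sqrt(1074))*(-535) = 288900 - 535*sqrt(1074)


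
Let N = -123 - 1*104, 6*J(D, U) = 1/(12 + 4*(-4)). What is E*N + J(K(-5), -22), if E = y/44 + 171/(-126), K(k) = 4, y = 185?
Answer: -1194551/1848 ≈ -646.40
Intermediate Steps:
J(D, U) = -1/24 (J(D, U) = 1/(6*(12 + 4*(-4))) = 1/(6*(12 - 16)) = (⅙)/(-4) = (⅙)*(-¼) = -1/24)
E = 877/308 (E = 185/44 + 171/(-126) = 185*(1/44) + 171*(-1/126) = 185/44 - 19/14 = 877/308 ≈ 2.8474)
N = -227 (N = -123 - 104 = -227)
E*N + J(K(-5), -22) = (877/308)*(-227) - 1/24 = -199079/308 - 1/24 = -1194551/1848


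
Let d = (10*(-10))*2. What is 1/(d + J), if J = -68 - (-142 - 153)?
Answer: 1/27 ≈ 0.037037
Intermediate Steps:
J = 227 (J = -68 - 1*(-295) = -68 + 295 = 227)
d = -200 (d = -100*2 = -200)
1/(d + J) = 1/(-200 + 227) = 1/27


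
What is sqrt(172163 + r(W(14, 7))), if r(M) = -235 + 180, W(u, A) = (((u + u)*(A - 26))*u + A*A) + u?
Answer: 2*sqrt(43027) ≈ 414.86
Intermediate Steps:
W(u, A) = u + A**2 + 2*u**2*(-26 + A) (W(u, A) = (((2*u)*(-26 + A))*u + A**2) + u = ((2*u*(-26 + A))*u + A**2) + u = (2*u**2*(-26 + A) + A**2) + u = (A**2 + 2*u**2*(-26 + A)) + u = u + A**2 + 2*u**2*(-26 + A))
r(M) = -55
sqrt(172163 + r(W(14, 7))) = sqrt(172163 - 55) = sqrt(172108) = 2*sqrt(43027)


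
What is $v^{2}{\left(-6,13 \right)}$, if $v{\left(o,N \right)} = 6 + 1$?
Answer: $49$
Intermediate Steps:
$v{\left(o,N \right)} = 7$
$v^{2}{\left(-6,13 \right)} = 7^{2} = 49$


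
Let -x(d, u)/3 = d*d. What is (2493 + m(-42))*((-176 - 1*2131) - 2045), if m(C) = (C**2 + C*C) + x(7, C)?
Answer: -25563648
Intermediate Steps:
x(d, u) = -3*d**2 (x(d, u) = -3*d*d = -3*d**2)
m(C) = -147 + 2*C**2 (m(C) = (C**2 + C*C) - 3*7**2 = (C**2 + C**2) - 3*49 = 2*C**2 - 147 = -147 + 2*C**2)
(2493 + m(-42))*((-176 - 1*2131) - 2045) = (2493 + (-147 + 2*(-42)**2))*((-176 - 1*2131) - 2045) = (2493 + (-147 + 2*1764))*((-176 - 2131) - 2045) = (2493 + (-147 + 3528))*(-2307 - 2045) = (2493 + 3381)*(-4352) = 5874*(-4352) = -25563648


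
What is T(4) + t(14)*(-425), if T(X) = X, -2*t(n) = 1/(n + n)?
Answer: 649/56 ≈ 11.589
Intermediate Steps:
t(n) = -1/(4*n) (t(n) = -1/(2*(n + n)) = -1/(2*n)/2 = -1/(4*n))
T(4) + t(14)*(-425) = 4 - 1/4/14*(-425) = 4 - 1/4*1/14*(-425) = 4 - 1/56*(-425) = 4 + 425/56 = 649/56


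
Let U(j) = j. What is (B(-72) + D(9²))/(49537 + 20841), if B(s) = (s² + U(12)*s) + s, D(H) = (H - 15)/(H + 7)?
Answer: 1545/25592 ≈ 0.060370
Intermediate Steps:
D(H) = (-15 + H)/(7 + H)
B(s) = s² + 13*s (B(s) = (s² + 12*s) + s = s² + 13*s)
(B(-72) + D(9²))/(49537 + 20841) = (-72*(13 - 72) + (-15 + 9²)/(7 + 9²))/(49537 + 20841) = (-72*(-59) + (-15 + 81)/(7 + 81))/70378 = (4248 + 66/88)*(1/70378) = (4248 + (1/88)*66)*(1/70378) = (4248 + ¾)*(1/70378) = (16995/4)*(1/70378) = 1545/25592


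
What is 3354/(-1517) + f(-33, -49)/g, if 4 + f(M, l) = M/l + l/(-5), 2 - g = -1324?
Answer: -41815693/18954915 ≈ -2.2061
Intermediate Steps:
g = 1326 (g = 2 - 1*(-1324) = 2 + 1324 = 1326)
f(M, l) = -4 - l/5 + M/l (f(M, l) = -4 + (M/l + l/(-5)) = -4 + (M/l + l*(-⅕)) = -4 + (M/l - l/5) = -4 + (-l/5 + M/l) = -4 - l/5 + M/l)
3354/(-1517) + f(-33, -49)/g = 3354/(-1517) + (-4 - ⅕*(-49) - 33/(-49))/1326 = 3354*(-1/1517) + (-4 + 49/5 - 33*(-1/49))*(1/1326) = -3354/1517 + (-4 + 49/5 + 33/49)*(1/1326) = -3354/1517 + (1586/245)*(1/1326) = -3354/1517 + 61/12495 = -41815693/18954915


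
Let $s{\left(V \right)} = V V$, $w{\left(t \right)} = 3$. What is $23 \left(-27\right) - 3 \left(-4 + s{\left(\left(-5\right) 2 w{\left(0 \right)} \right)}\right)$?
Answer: $-3309$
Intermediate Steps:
$s{\left(V \right)} = V^{2}$
$23 \left(-27\right) - 3 \left(-4 + s{\left(\left(-5\right) 2 w{\left(0 \right)} \right)}\right) = 23 \left(-27\right) - 3 \left(-4 + \left(\left(-5\right) 2 \cdot 3\right)^{2}\right) = -621 - 3 \left(-4 + \left(\left(-10\right) 3\right)^{2}\right) = -621 - 3 \left(-4 + \left(-30\right)^{2}\right) = -621 - 3 \left(-4 + 900\right) = -621 - 2688 = -3309$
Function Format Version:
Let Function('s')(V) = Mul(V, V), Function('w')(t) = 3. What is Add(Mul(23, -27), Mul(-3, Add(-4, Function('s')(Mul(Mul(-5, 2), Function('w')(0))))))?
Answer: -3309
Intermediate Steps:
Function('s')(V) = Pow(V, 2)
Add(Mul(23, -27), Mul(-3, Add(-4, Function('s')(Mul(Mul(-5, 2), Function('w')(0)))))) = Add(Mul(23, -27), Mul(-3, Add(-4, Pow(Mul(Mul(-5, 2), 3), 2)))) = Add(-621, Mul(-3, Add(-4, Pow(Mul(-10, 3), 2)))) = Add(-621, Mul(-3, Add(-4, Pow(-30, 2)))) = Add(-621, Mul(-3, Add(-4, 900))) = Add(-621, Mul(-3, 896)) = Add(-621, -2688) = -3309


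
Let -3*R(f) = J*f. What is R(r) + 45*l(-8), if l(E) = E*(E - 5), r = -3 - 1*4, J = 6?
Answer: 4694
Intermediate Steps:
r = -7 (r = -3 - 4 = -7)
l(E) = E*(-5 + E)
R(f) = -2*f
R(r) + 45*l(-8) = -2*(-7) + 45*(-8*(-5 - 8)) = 14 + 45*(-8*(-13)) = 14 + 45*104 = 14 + 4680 = 4694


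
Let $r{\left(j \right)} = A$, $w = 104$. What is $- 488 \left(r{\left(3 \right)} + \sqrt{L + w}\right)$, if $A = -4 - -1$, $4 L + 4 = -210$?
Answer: $1464 - 244 \sqrt{202} \approx -2003.9$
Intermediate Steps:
$L = - \frac{107}{2}$ ($L = -1 + \frac{1}{4} \left(-210\right) = -1 - \frac{105}{2} = - \frac{107}{2} \approx -53.5$)
$A = -3$ ($A = -4 + 1 = -3$)
$r{\left(j \right)} = -3$
$- 488 \left(r{\left(3 \right)} + \sqrt{L + w}\right) = - 488 \left(-3 + \sqrt{- \frac{107}{2} + 104}\right) = - 488 \left(-3 + \sqrt{\frac{101}{2}}\right) = - 488 \left(-3 + \frac{\sqrt{202}}{2}\right) = 1464 - 244 \sqrt{202}$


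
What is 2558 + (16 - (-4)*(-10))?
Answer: 2534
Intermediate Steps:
2558 + (16 - (-4)*(-10)) = 2558 + (16 - 4*10) = 2558 + (16 - 40) = 2558 - 24 = 2534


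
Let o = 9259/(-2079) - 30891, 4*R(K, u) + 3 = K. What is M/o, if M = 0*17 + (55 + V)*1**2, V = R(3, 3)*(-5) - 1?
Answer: -56133/32115824 ≈ -0.0017478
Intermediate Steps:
R(K, u) = -3/4 + K/4
V = -1 (V = (-3/4 + (1/4)*3)*(-5) - 1 = (-3/4 + 3/4)*(-5) - 1 = 0*(-5) - 1 = 0 - 1 = -1)
o = -64231648/2079 (o = 9259*(-1/2079) - 30891 = -9259/2079 - 30891 = -64231648/2079 ≈ -30895.)
M = 54 (M = 0*17 + (55 - 1)*1**2 = 0 + 54*1 = 0 + 54 = 54)
M/o = 54/(-64231648/2079) = 54*(-2079/64231648) = -56133/32115824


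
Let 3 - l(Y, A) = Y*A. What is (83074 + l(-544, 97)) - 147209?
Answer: -11364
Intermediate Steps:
l(Y, A) = 3 - A*Y (l(Y, A) = 3 - Y*A = 3 - A*Y)
(83074 + l(-544, 97)) - 147209 = (83074 + (3 - 1*97*(-544))) - 147209 = (83074 + (3 + 52768)) - 147209 = (83074 + 52771) - 147209 = 135845 - 147209 = -11364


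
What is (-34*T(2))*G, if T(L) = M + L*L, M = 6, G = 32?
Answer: -10880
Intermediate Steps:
T(L) = 6 + L² (T(L) = 6 + L*L = 6 + L²)
(-34*T(2))*G = -34*(6 + 2²)*32 = -34*(6 + 4)*32 = -34*10*32 = -340*32 = -10880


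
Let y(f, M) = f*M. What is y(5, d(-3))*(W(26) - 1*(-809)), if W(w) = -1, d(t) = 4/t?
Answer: -16160/3 ≈ -5386.7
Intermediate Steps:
y(f, M) = M*f
y(5, d(-3))*(W(26) - 1*(-809)) = ((4/(-3))*5)*(-1 - 1*(-809)) = ((4*(-1/3))*5)*(-1 + 809) = -4/3*5*808 = -20/3*808 = -16160/3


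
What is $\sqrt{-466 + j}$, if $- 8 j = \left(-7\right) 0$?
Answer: $i \sqrt{466} \approx 21.587 i$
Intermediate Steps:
$j = 0$ ($j = - \frac{\left(-7\right) 0}{8} = \left(- \frac{1}{8}\right) 0 = 0$)
$\sqrt{-466 + j} = \sqrt{-466 + 0} = \sqrt{-466} = i \sqrt{466}$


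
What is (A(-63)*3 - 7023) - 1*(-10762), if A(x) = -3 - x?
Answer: 3919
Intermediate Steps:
(A(-63)*3 - 7023) - 1*(-10762) = ((-3 - 1*(-63))*3 - 7023) - 1*(-10762) = ((-3 + 63)*3 - 7023) + 10762 = (60*3 - 7023) + 10762 = (180 - 7023) + 10762 = -6843 + 10762 = 3919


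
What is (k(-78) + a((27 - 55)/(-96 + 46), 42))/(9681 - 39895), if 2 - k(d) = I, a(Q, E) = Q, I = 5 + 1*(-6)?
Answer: -89/755350 ≈ -0.00011783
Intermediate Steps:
I = -1 (I = 5 - 6 = -1)
k(d) = 3 (k(d) = 2 - 1*(-1) = 2 + 1 = 3)
(k(-78) + a((27 - 55)/(-96 + 46), 42))/(9681 - 39895) = (3 + (27 - 55)/(-96 + 46))/(9681 - 39895) = (3 - 28/(-50))/(-30214) = (3 - 28*(-1/50))*(-1/30214) = (3 + 14/25)*(-1/30214) = (89/25)*(-1/30214) = -89/755350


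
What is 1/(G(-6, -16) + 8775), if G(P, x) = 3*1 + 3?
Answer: 1/8781 ≈ 0.00011388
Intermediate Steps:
G(P, x) = 6 (G(P, x) = 3 + 3 = 6)
1/(G(-6, -16) + 8775) = 1/(6 + 8775) = 1/8781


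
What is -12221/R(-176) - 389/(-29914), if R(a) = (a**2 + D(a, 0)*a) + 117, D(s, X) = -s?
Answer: -365533481/3499938 ≈ -104.44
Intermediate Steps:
R(a) = 117 (R(a) = (a**2 + (-a)*a) + 117 = (a**2 - a**2) + 117 = 0 + 117 = 117)
-12221/R(-176) - 389/(-29914) = -12221/117 - 389/(-29914) = -12221*1/117 - 389*(-1/29914) = -12221/117 + 389/29914 = -365533481/3499938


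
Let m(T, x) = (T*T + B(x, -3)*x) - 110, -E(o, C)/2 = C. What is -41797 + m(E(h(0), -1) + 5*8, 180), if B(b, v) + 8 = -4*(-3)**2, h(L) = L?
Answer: -48063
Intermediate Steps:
B(b, v) = -44 (B(b, v) = -8 - 4*(-3)**2 = -8 - 4*9 = -8 - 36 = -44)
E(o, C) = -2*C
m(T, x) = -110 + T**2 - 44*x (m(T, x) = (T*T - 44*x) - 110 = (T**2 - 44*x) - 110 = -110 + T**2 - 44*x)
-41797 + m(E(h(0), -1) + 5*8, 180) = -41797 + (-110 + (-2*(-1) + 5*8)**2 - 44*180) = -41797 + (-110 + (2 + 40)**2 - 7920) = -41797 + (-110 + 42**2 - 7920) = -41797 + (-110 + 1764 - 7920) = -41797 - 6266 = -48063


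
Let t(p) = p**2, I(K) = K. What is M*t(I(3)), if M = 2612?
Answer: 23508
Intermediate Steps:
M*t(I(3)) = 2612*3**2 = 2612*9 = 23508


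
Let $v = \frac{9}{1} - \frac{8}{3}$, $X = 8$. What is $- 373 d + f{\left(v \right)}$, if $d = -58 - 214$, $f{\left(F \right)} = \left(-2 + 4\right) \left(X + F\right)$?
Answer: $\frac{304454}{3} \approx 1.0148 \cdot 10^{5}$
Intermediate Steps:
$v = \frac{19}{3}$ ($v = 9 \cdot 1 - \frac{8}{3} = 9 - \frac{8}{3} = \frac{19}{3} \approx 6.3333$)
$f{\left(F \right)} = 16 + 2 F$ ($f{\left(F \right)} = \left(-2 + 4\right) \left(8 + F\right) = 2 \left(8 + F\right) = 16 + 2 F$)
$d = -272$
$- 373 d + f{\left(v \right)} = \left(-373\right) \left(-272\right) + \left(16 + 2 \cdot \frac{19}{3}\right) = 101456 + \left(16 + \frac{38}{3}\right) = 101456 + \frac{86}{3} = \frac{304454}{3}$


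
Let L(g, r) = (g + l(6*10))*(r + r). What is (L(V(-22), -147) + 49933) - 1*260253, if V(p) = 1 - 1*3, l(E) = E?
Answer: -227372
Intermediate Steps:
V(p) = -2 (V(p) = 1 - 3 = -2)
L(g, r) = 2*r*(60 + g) (L(g, r) = (g + 6*10)*(r + r) = (g + 60)*(2*r) = (60 + g)*(2*r) = 2*r*(60 + g))
(L(V(-22), -147) + 49933) - 1*260253 = (2*(-147)*(60 - 2) + 49933) - 1*260253 = (2*(-147)*58 + 49933) - 260253 = (-17052 + 49933) - 260253 = 32881 - 260253 = -227372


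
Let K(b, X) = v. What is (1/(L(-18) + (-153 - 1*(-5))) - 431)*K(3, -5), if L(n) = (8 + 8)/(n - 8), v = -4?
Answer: 832705/483 ≈ 1724.0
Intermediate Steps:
K(b, X) = -4
L(n) = 16/(-8 + n)
(1/(L(-18) + (-153 - 1*(-5))) - 431)*K(3, -5) = (1/(16/(-8 - 18) + (-153 - 1*(-5))) - 431)*(-4) = (1/(16/(-26) + (-153 + 5)) - 431)*(-4) = (1/(16*(-1/26) - 148) - 431)*(-4) = (1/(-8/13 - 148) - 431)*(-4) = (1/(-1932/13) - 431)*(-4) = (-13/1932 - 431)*(-4) = -832705/1932*(-4) = 832705/483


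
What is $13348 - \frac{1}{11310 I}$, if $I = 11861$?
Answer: $\frac{1790606302679}{134147910} \approx 13348.0$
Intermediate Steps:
$13348 - \frac{1}{11310 I} = 13348 - \frac{1}{11310 \cdot 11861} = 13348 - \frac{1}{11310} \cdot \frac{1}{11861} = 13348 - \frac{1}{134147910} = \frac{1790606302679}{134147910}$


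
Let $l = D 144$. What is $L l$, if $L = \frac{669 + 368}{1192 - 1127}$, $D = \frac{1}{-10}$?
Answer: $- \frac{74664}{325} \approx -229.74$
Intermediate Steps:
$D = - \frac{1}{10} \approx -0.1$
$l = - \frac{72}{5}$ ($l = \left(- \frac{1}{10}\right) 144 = - \frac{72}{5} \approx -14.4$)
$L = \frac{1037}{65} \approx 15.954$
$L l = \frac{1037}{65} \left(- \frac{72}{5}\right) = - \frac{74664}{325}$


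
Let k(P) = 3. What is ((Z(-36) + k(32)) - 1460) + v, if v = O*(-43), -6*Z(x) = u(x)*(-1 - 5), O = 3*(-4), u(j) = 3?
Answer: -938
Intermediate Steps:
O = -12
Z(x) = 3 (Z(x) = -(-1 - 5)/2 = -(-6)/2 = -⅙*(-18) = 3)
v = 516 (v = -12*(-43) = 516)
((Z(-36) + k(32)) - 1460) + v = ((3 + 3) - 1460) + 516 = (6 - 1460) + 516 = -1454 + 516 = -938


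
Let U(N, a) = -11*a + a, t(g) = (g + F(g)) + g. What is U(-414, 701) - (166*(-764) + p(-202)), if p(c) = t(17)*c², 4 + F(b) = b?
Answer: -1797974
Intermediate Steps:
F(b) = -4 + b
t(g) = -4 + 3*g (t(g) = (g + (-4 + g)) + g = (-4 + 2*g) + g = -4 + 3*g)
U(N, a) = -10*a
p(c) = 47*c² (p(c) = (-4 + 3*17)*c² = (-4 + 51)*c² = 47*c²)
U(-414, 701) - (166*(-764) + p(-202)) = -10*701 - (166*(-764) + 47*(-202)²) = -7010 - (-126824 + 47*40804) = -7010 - (-126824 + 1917788) = -7010 - 1*1790964 = -7010 - 1790964 = -1797974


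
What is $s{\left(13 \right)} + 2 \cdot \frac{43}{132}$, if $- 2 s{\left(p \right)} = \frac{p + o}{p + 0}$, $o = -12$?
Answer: $\frac{263}{429} \approx 0.61305$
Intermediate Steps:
$s{\left(p \right)} = - \frac{-12 + p}{2 p}$ ($s{\left(p \right)} = - \frac{\left(p - 12\right) \frac{1}{p + 0}}{2} = - \frac{\left(-12 + p\right) \frac{1}{p}}{2} = - \frac{\frac{1}{p} \left(-12 + p\right)}{2} = - \frac{-12 + p}{2 p}$)
$s{\left(13 \right)} + 2 \cdot \frac{43}{132} = \frac{12 - 13}{2 \cdot 13} + 2 \cdot \frac{43}{132} = \frac{1}{2} \cdot \frac{1}{13} \left(12 - 13\right) + 2 \cdot 43 \cdot \frac{1}{132} = \frac{1}{2} \cdot \frac{1}{13} \left(-1\right) + 2 \cdot \frac{43}{132} = - \frac{1}{26} + \frac{43}{66} = \frac{263}{429}$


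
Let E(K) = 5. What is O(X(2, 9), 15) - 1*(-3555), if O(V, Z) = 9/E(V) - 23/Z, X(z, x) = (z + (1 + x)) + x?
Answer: 53329/15 ≈ 3555.3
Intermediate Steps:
X(z, x) = 1 + z + 2*x (X(z, x) = (1 + x + z) + x = 1 + z + 2*x)
O(V, Z) = 9/5 - 23/Z
O(X(2, 9), 15) - 1*(-3555) = (9/5 - 23/15) - 1*(-3555) = (9/5 - 23*1/15) + 3555 = (9/5 - 23/15) + 3555 = 4/15 + 3555 = 53329/15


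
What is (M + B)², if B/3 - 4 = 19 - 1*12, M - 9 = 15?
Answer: 3249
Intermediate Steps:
M = 24 (M = 9 + 15 = 24)
B = 33 (B = 12 + 3*(19 - 1*12) = 12 + 3*(19 - 12) = 12 + 3*7 = 12 + 21 = 33)
(M + B)² = (24 + 33)² = 57² = 3249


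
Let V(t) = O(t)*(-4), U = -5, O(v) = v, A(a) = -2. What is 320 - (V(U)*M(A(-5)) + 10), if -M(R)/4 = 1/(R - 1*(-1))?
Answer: 230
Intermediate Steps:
V(t) = -4*t (V(t) = t*(-4) = -4*t)
M(R) = -4/(1 + R) (M(R) = -4/(R - 1*(-1)) = -4/(R + 1) = -4/(1 + R))
320 - (V(U)*M(A(-5)) + 10) = 320 - ((-4*(-5))*(-4/(1 - 2)) + 10) = 320 - (20*(-4/(-1)) + 10) = 320 - (20*(-4*(-1)) + 10) = 320 - (20*4 + 10) = 320 - (80 + 10) = 320 - 1*90 = 320 - 90 = 230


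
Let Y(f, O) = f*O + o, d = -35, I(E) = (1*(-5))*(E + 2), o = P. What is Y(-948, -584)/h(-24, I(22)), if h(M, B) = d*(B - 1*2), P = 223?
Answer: 110771/854 ≈ 129.71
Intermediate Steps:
o = 223
I(E) = -10 - 5*E (I(E) = -5*(2 + E) = -10 - 5*E)
h(M, B) = 70 - 35*B (h(M, B) = -35*(B - 1*2) = -35*(B - 2) = -35*(-2 + B) = 70 - 35*B)
Y(f, O) = 223 + O*f (Y(f, O) = f*O + 223 = O*f + 223 = 223 + O*f)
Y(-948, -584)/h(-24, I(22)) = (223 - 584*(-948))/(70 - 35*(-10 - 5*22)) = (223 + 553632)/(70 - 35*(-10 - 110)) = 553855/(70 - 35*(-120)) = 553855/(70 + 4200) = 553855/4270 = 553855*(1/4270) = 110771/854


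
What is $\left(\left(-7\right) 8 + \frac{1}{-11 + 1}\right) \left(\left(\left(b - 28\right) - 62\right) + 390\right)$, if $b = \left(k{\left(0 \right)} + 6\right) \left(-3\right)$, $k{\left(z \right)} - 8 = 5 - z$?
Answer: $- \frac{136323}{10} \approx -13632.0$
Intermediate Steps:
$k{\left(z \right)} = 13 - z$ ($k{\left(z \right)} = 8 - \left(-5 + z\right) = 13 - z$)
$b = -57$ ($b = \left(\left(13 - 0\right) + 6\right) \left(-3\right) = \left(\left(13 + 0\right) + 6\right) \left(-3\right) = \left(13 + 6\right) \left(-3\right) = 19 \left(-3\right) = -57$)
$\left(\left(-7\right) 8 + \frac{1}{-11 + 1}\right) \left(\left(\left(b - 28\right) - 62\right) + 390\right) = \left(\left(-7\right) 8 + \frac{1}{-11 + 1}\right) \left(\left(\left(-57 - 28\right) - 62\right) + 390\right) = \left(-56 + \frac{1}{-10}\right) \left(\left(-85 - 62\right) + 390\right) = \left(-56 - \frac{1}{10}\right) \left(-147 + 390\right) = \left(- \frac{561}{10}\right) 243 = - \frac{136323}{10}$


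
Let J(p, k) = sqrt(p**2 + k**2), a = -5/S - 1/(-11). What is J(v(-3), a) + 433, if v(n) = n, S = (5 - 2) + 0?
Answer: 433 + sqrt(12505)/33 ≈ 436.39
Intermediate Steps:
S = 3 (S = 3 + 0 = 3)
a = -52/33 (a = -5/3 - 1/(-11) = -5*1/3 - 1*(-1/11) = -5/3 + 1/11 = -52/33 ≈ -1.5758)
J(p, k) = sqrt(k**2 + p**2)
J(v(-3), a) + 433 = sqrt((-52/33)**2 + (-3)**2) + 433 = sqrt(2704/1089 + 9) + 433 = sqrt(12505/1089) + 433 = sqrt(12505)/33 + 433 = 433 + sqrt(12505)/33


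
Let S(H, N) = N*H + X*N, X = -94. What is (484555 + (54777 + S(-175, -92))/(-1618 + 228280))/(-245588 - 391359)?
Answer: -109830284935/144371680914 ≈ -0.76075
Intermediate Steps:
S(H, N) = -94*N + H*N (S(H, N) = N*H - 94*N = H*N - 94*N = -94*N + H*N)
(484555 + (54777 + S(-175, -92))/(-1618 + 228280))/(-245588 - 391359) = (484555 + (54777 - 92*(-94 - 175))/(-1618 + 228280))/(-245588 - 391359) = (484555 + (54777 - 92*(-269))/226662)/(-636947) = (484555 + (54777 + 24748)*(1/226662))*(-1/636947) = (484555 + 79525*(1/226662))*(-1/636947) = (484555 + 79525/226662)*(-1/636947) = (109830284935/226662)*(-1/636947) = -109830284935/144371680914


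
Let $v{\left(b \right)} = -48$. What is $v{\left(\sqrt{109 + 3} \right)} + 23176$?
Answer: $23128$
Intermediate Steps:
$v{\left(\sqrt{109 + 3} \right)} + 23176 = -48 + 23176 = 23128$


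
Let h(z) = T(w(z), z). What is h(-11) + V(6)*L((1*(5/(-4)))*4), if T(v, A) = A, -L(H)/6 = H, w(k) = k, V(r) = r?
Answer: 169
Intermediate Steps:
L(H) = -6*H
h(z) = z
h(-11) + V(6)*L((1*(5/(-4)))*4) = -11 + 6*(-6*1*(5/(-4))*4) = -11 + 6*(-6*1*(5*(-¼))*4) = -11 + 6*(-6*1*(-5/4)*4) = -11 + 6*(-(-15)*4/2) = -11 + 6*(-6*(-5)) = -11 + 6*30 = -11 + 180 = 169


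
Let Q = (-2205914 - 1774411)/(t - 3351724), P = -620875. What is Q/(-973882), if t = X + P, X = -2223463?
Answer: -1326775/2011411084228 ≈ -6.5962e-7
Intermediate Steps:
t = -2844338 (t = -2223463 - 620875 = -2844338)
Q = 1326775/2065354 (Q = (-2205914 - 1774411)/(-2844338 - 3351724) = -3980325/(-6196062) = -3980325*(-1/6196062) = 1326775/2065354 ≈ 0.64240)
Q/(-973882) = (1326775/2065354)/(-973882) = (1326775/2065354)*(-1/973882) = -1326775/2011411084228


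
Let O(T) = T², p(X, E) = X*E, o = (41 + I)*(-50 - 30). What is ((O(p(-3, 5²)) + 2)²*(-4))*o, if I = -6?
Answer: 354627044800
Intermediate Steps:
o = -2800 (o = (41 - 6)*(-50 - 30) = 35*(-80) = -2800)
p(X, E) = E*X
((O(p(-3, 5²)) + 2)²*(-4))*o = (((5²*(-3))² + 2)²*(-4))*(-2800) = (((25*(-3))² + 2)²*(-4))*(-2800) = (((-75)² + 2)²*(-4))*(-2800) = ((5625 + 2)²*(-4))*(-2800) = (5627²*(-4))*(-2800) = (31663129*(-4))*(-2800) = -126652516*(-2800) = 354627044800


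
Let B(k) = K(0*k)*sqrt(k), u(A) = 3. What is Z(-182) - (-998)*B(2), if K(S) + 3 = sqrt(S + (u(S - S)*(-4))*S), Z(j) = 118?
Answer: 118 - 2994*sqrt(2) ≈ -4116.2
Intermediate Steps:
K(S) = -3 + sqrt(11)*sqrt(-S) (K(S) = -3 + sqrt(S + (3*(-4))*S) = -3 + sqrt(S - 12*S) = -3 + sqrt(-11*S) = -3 + sqrt(11)*sqrt(-S))
B(k) = -3*sqrt(k) (B(k) = (-3 + sqrt(11)*sqrt(-0*k))*sqrt(k) = (-3 + sqrt(11)*sqrt(-1*0))*sqrt(k) = (-3 + sqrt(11)*sqrt(0))*sqrt(k) = (-3 + sqrt(11)*0)*sqrt(k) = (-3 + 0)*sqrt(k) = -3*sqrt(k))
Z(-182) - (-998)*B(2) = 118 - (-998)*(-3*sqrt(2)) = 118 - 2994*sqrt(2)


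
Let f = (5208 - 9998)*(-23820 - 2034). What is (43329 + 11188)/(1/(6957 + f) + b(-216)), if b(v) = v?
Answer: -6751800535989/26751085271 ≈ -252.39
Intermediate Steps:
f = 123840660 (f = -4790*(-25854) = 123840660)
(43329 + 11188)/(1/(6957 + f) + b(-216)) = (43329 + 11188)/(1/(6957 + 123840660) - 216) = 54517/(1/123847617 - 216) = 54517/(-26751085271/123847617) = 54517*(-123847617/26751085271) = -6751800535989/26751085271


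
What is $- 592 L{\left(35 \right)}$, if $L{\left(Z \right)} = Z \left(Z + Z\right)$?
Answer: $-1450400$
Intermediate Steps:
$L{\left(Z \right)} = 2 Z^{2}$ ($L{\left(Z \right)} = Z 2 Z = 2 Z^{2}$)
$- 592 L{\left(35 \right)} = - 592 \cdot 2 \cdot 35^{2} = - 592 \cdot 2 \cdot 1225 = \left(-592\right) 2450 = -1450400$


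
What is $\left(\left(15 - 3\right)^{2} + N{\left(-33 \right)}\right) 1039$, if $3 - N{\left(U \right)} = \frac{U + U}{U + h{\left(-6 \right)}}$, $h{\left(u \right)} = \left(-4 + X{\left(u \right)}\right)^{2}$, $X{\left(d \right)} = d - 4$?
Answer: $\frac{24964053}{163} \approx 1.5315 \cdot 10^{5}$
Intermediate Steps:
$X{\left(d \right)} = -4 + d$ ($X{\left(d \right)} = d - 4 = -4 + d$)
$h{\left(u \right)} = \left(-8 + u\right)^{2}$ ($h{\left(u \right)} = \left(-4 + \left(-4 + u\right)\right)^{2} = \left(-8 + u\right)^{2}$)
$N{\left(U \right)} = 3 - \frac{2 U}{196 + U}$ ($N{\left(U \right)} = 3 - \frac{U + U}{U + \left(-8 - 6\right)^{2}} = 3 - \frac{2 U}{U + \left(-14\right)^{2}} = 3 - \frac{2 U}{U + 196} = 3 - \frac{2 U}{196 + U}$)
$\left(\left(15 - 3\right)^{2} + N{\left(-33 \right)}\right) 1039 = \left(\left(15 - 3\right)^{2} + \frac{588 - 33}{196 - 33}\right) 1039 = \left(12^{2} + \frac{1}{163} \cdot 555\right) 1039 = \left(144 + \frac{1}{163} \cdot 555\right) 1039 = \left(144 + \frac{555}{163}\right) 1039 = \frac{24027}{163} \cdot 1039 = \frac{24964053}{163}$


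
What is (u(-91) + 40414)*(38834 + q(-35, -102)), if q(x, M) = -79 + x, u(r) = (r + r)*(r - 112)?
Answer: 2995379200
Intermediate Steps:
u(r) = 2*r*(-112 + r) (u(r) = (2*r)*(-112 + r) = 2*r*(-112 + r))
(u(-91) + 40414)*(38834 + q(-35, -102)) = (2*(-91)*(-112 - 91) + 40414)*(38834 + (-79 - 35)) = (2*(-91)*(-203) + 40414)*(38834 - 114) = (36946 + 40414)*38720 = 77360*38720 = 2995379200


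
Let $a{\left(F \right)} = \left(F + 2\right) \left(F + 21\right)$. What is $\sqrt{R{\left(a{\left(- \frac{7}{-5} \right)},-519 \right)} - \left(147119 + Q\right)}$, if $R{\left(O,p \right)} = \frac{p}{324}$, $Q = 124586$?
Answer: $\frac{i \sqrt{88032939}}{18} \approx 521.25 i$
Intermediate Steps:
$a{\left(F \right)} = \left(2 + F\right) \left(21 + F\right)$
$R{\left(O,p \right)} = \frac{p}{324}$ ($R{\left(O,p \right)} = p \frac{1}{324} = \frac{p}{324}$)
$\sqrt{R{\left(a{\left(- \frac{7}{-5} \right)},-519 \right)} - \left(147119 + Q\right)} = \sqrt{\frac{1}{324} \left(-519\right) - 271705} = \sqrt{- \frac{173}{108} - 271705} = \sqrt{- \frac{29344313}{108}} = \frac{i \sqrt{88032939}}{18}$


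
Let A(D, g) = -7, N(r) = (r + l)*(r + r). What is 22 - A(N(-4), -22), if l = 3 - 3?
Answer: 29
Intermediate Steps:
l = 0
N(r) = 2*r² (N(r) = (r + 0)*(r + r) = r*(2*r) = 2*r²)
22 - A(N(-4), -22) = 22 - 1*(-7) = 22 + 7 = 29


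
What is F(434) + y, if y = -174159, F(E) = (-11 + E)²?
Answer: 4770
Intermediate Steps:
F(434) + y = (-11 + 434)² - 174159 = 423² - 174159 = 178929 - 174159 = 4770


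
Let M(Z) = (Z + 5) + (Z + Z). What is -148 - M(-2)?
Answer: -147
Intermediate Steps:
M(Z) = 5 + 3*Z (M(Z) = (5 + Z) + 2*Z = 5 + 3*Z)
-148 - M(-2) = -148 - (5 + 3*(-2)) = -148 - (5 - 6) = -148 - 1*(-1) = -148 + 1 = -147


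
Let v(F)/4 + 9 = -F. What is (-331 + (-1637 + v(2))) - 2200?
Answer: -4212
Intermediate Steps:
v(F) = -36 - 4*F (v(F) = -36 + 4*(-F) = -36 - 4*F)
(-331 + (-1637 + v(2))) - 2200 = (-331 + (-1637 + (-36 - 4*2))) - 2200 = (-331 + (-1637 + (-36 - 8))) - 2200 = (-331 + (-1637 - 44)) - 2200 = (-331 - 1681) - 2200 = -2012 - 2200 = -4212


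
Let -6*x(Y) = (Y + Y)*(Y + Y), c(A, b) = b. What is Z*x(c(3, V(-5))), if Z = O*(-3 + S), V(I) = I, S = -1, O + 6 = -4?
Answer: -2000/3 ≈ -666.67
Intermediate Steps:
O = -10 (O = -6 - 4 = -10)
Z = 40 (Z = -10*(-3 - 1) = -10*(-4) = 40)
x(Y) = -2*Y**2/3 (x(Y) = -(Y + Y)*(Y + Y)/6 = -2*Y*2*Y/6 = -2*Y**2/3)
Z*x(c(3, V(-5))) = 40*(-2/3*(-5)**2) = 40*(-2/3*25) = 40*(-50/3) = -2000/3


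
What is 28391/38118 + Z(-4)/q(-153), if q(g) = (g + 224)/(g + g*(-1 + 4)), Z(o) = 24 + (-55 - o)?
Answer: 631877593/2706378 ≈ 233.48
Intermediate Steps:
Z(o) = -31 - o
q(g) = (224 + g)/(4*g) (q(g) = (224 + g)/(g + g*3) = (224 + g)/(g + 3*g) = (224 + g)/((4*g)) = (224 + g)*(1/(4*g)) = (224 + g)/(4*g))
28391/38118 + Z(-4)/q(-153) = 28391/38118 + (-31 - 1*(-4))/(((¼)*(224 - 153)/(-153))) = 28391*(1/38118) + (-31 + 4)/(((¼)*(-1/153)*71)) = 28391/38118 - 27/(-71/612) = 28391/38118 - 27*(-612/71) = 28391/38118 + 16524/71 = 631877593/2706378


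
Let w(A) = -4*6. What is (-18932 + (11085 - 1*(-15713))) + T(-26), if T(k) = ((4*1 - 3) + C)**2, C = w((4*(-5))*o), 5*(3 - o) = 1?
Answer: 8395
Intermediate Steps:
o = 14/5 (o = 3 - 1/5*1 = 3 - 1/5 = 14/5 ≈ 2.8000)
w(A) = -24
C = -24
T(k) = 529 (T(k) = ((4*1 - 3) - 24)**2 = ((4 - 3) - 24)**2 = (1 - 24)**2 = (-23)**2 = 529)
(-18932 + (11085 - 1*(-15713))) + T(-26) = (-18932 + (11085 - 1*(-15713))) + 529 = (-18932 + (11085 + 15713)) + 529 = (-18932 + 26798) + 529 = 7866 + 529 = 8395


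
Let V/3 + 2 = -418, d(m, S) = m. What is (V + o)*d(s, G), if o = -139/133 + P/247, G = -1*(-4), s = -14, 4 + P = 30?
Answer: 335410/19 ≈ 17653.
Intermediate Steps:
P = 26 (P = -4 + 30 = 26)
G = 4
V = -1260 (V = -6 + 3*(-418) = -6 - 1254 = -1260)
o = -125/133 (o = -139/133 + 26/247 = -139*1/133 + 26*(1/247) = -139/133 + 2/19 = -125/133 ≈ -0.93985)
(V + o)*d(s, G) = (-1260 - 125/133)*(-14) = -167705/133*(-14) = 335410/19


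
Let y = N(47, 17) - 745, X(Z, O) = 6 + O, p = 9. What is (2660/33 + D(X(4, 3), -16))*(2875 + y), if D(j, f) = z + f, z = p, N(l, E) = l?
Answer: 5287933/33 ≈ 1.6024e+5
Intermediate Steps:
z = 9
D(j, f) = 9 + f
y = -698 (y = 47 - 745 = -698)
(2660/33 + D(X(4, 3), -16))*(2875 + y) = (2660/33 + (9 - 16))*(2875 - 698) = (2660*(1/33) - 7)*2177 = (2660/33 - 7)*2177 = (2429/33)*2177 = 5287933/33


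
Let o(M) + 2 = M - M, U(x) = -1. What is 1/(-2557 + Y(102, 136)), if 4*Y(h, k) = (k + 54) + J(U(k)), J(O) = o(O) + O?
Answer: -4/10041 ≈ -0.00039837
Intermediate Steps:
o(M) = -2 (o(M) = -2 + (M - M) = -2 + 0 = -2)
J(O) = -2 + O
Y(h, k) = 51/4 + k/4 (Y(h, k) = ((k + 54) + (-2 - 1))/4 = ((54 + k) - 3)/4 = (51 + k)/4 = 51/4 + k/4)
1/(-2557 + Y(102, 136)) = 1/(-2557 + (51/4 + (¼)*136)) = 1/(-2557 + (51/4 + 34)) = 1/(-2557 + 187/4) = 1/(-10041/4) = -4/10041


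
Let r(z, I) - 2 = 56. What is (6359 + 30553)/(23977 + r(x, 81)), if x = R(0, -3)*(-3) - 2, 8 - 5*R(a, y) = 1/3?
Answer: 36912/24035 ≈ 1.5358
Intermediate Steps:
R(a, y) = 23/15 (R(a, y) = 8/5 - 1/5/3 = 8/5 - 1/5*1/3 = 8/5 - 1/15 = 23/15)
x = -33/5 (x = (23/15)*(-3) - 2 = -23/5 - 2 = -33/5 ≈ -6.6000)
r(z, I) = 58 (r(z, I) = 2 + 56 = 58)
(6359 + 30553)/(23977 + r(x, 81)) = (6359 + 30553)/(23977 + 58) = 36912/24035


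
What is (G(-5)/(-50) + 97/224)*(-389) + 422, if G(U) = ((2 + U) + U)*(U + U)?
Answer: 981063/1120 ≈ 875.95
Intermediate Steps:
G(U) = 2*U*(2 + 2*U) (G(U) = (2 + 2*U)*(2*U) = 2*U*(2 + 2*U))
(G(-5)/(-50) + 97/224)*(-389) + 422 = ((4*(-5)*(1 - 5))/(-50) + 97/224)*(-389) + 422 = ((4*(-5)*(-4))*(-1/50) + 97*(1/224))*(-389) + 422 = (80*(-1/50) + 97/224)*(-389) + 422 = (-8/5 + 97/224)*(-389) + 422 = -1307/1120*(-389) + 422 = 508423/1120 + 422 = 981063/1120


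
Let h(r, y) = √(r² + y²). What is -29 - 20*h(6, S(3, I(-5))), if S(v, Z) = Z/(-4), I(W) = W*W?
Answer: -29 - 5*√1201 ≈ -202.28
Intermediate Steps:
I(W) = W²
S(v, Z) = -Z/4 (S(v, Z) = Z*(-¼) = -Z/4)
-29 - 20*h(6, S(3, I(-5))) = -29 - 20*√(6² + (-¼*(-5)²)²) = -29 - 20*√(36 + (-¼*25)²) = -29 - 20*√(36 + (-25/4)²) = -29 - 20*√(36 + 625/16) = -29 - 5*√1201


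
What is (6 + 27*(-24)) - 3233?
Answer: -3875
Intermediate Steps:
(6 + 27*(-24)) - 3233 = (6 - 648) - 3233 = -642 - 3233 = -3875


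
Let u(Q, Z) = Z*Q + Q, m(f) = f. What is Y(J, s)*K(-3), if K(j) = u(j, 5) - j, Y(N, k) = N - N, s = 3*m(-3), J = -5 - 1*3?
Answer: 0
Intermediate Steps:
u(Q, Z) = Q + Q*Z (u(Q, Z) = Q*Z + Q = Q + Q*Z)
J = -8 (J = -5 - 3 = -8)
s = -9 (s = 3*(-3) = -9)
Y(N, k) = 0
K(j) = 5*j (K(j) = j*(1 + 5) - j = j*6 - j = 6*j - j = 5*j)
Y(J, s)*K(-3) = 0*(5*(-3)) = 0*(-15) = 0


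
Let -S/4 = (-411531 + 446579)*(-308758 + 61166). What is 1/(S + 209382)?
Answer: 1/34710627046 ≈ 2.8810e-11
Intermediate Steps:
S = 34710417664 (S = -4*(-411531 + 446579)*(-308758 + 61166) = -140192*(-247592) = -4*(-8677604416) = 34710417664)
1/(S + 209382) = 1/(34710417664 + 209382) = 1/34710627046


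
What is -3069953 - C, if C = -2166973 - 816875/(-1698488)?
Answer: -1533701511115/1698488 ≈ -9.0298e+5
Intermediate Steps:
C = -3680576819949/1698488 (C = -2166973 - 816875*(-1)/1698488 = -2166973 - 1*(-816875/1698488) = -2166973 + 816875/1698488 = -3680576819949/1698488 ≈ -2.1670e+6)
-3069953 - C = -3069953 - 1*(-3680576819949/1698488) = -3069953 + 3680576819949/1698488 = -1533701511115/1698488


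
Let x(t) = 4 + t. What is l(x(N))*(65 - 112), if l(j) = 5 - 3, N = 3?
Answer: -94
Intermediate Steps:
l(j) = 2
l(x(N))*(65 - 112) = 2*(65 - 112) = 2*(-47) = -94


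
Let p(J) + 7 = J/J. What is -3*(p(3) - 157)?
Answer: 489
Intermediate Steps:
p(J) = -6 (p(J) = -7 + J/J = -7 + 1 = -6)
-3*(p(3) - 157) = -3*(-6 - 157) = -3*(-163) = 489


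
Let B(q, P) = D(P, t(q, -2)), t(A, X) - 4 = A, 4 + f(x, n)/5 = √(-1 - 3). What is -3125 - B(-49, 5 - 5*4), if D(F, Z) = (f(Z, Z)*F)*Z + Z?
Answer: 10420 - 6750*I ≈ 10420.0 - 6750.0*I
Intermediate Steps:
f(x, n) = -20 + 10*I (f(x, n) = -20 + 5*√(-1 - 3) = -20 + 5*√(-4) = -20 + 5*(2*I) = -20 + 10*I)
t(A, X) = 4 + A
D(F, Z) = Z + F*Z*(-20 + 10*I) (D(F, Z) = ((-20 + 10*I)*F)*Z + Z = (F*(-20 + 10*I))*Z + Z = F*Z*(-20 + 10*I) + Z = Z + F*Z*(-20 + 10*I))
B(q, P) = (1 + 10*P*(-2 + I))*(4 + q) (B(q, P) = (4 + q)*(1 + 10*P*(-2 + I)) = (1 + 10*P*(-2 + I))*(4 + q))
-3125 - B(-49, 5 - 5*4) = -3125 - (-1)*(-1 + 10*(5 - 5*4)*(2 - I))*(4 - 49) = -3125 - (-1)*(-1 + 10*(5 - 20)*(2 - I))*(-45) = -3125 - (-1)*(-1 + 10*(-15)*(2 - I))*(-45) = -3125 - (-1)*(-1 + (-300 + 150*I))*(-45) = -3125 - (-1)*(-301 + 150*I)*(-45) = -3125 - (-13545 + 6750*I) = -3125 + (13545 - 6750*I) = 10420 - 6750*I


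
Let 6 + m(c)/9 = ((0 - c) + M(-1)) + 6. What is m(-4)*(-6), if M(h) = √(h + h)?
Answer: -216 - 54*I*√2 ≈ -216.0 - 76.368*I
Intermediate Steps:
M(h) = √2*√h (M(h) = √(2*h) = √2*√h)
m(c) = -9*c + 9*I*√2 (m(c) = -54 + 9*(((0 - c) + √2*√(-1)) + 6) = -54 + 9*((-c + √2*I) + 6) = -54 + 9*((-c + I*√2) + 6) = -54 + 9*(6 - c + I*√2) = -54 + (54 - 9*c + 9*I*√2) = -9*c + 9*I*√2)
m(-4)*(-6) = (-9*(-4) + 9*I*√2)*(-6) = (36 + 9*I*√2)*(-6) = -216 - 54*I*√2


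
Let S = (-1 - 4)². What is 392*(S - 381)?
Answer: -139552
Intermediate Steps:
S = 25 (S = (-5)² = 25)
392*(S - 381) = 392*(25 - 381) = 392*(-356) = -139552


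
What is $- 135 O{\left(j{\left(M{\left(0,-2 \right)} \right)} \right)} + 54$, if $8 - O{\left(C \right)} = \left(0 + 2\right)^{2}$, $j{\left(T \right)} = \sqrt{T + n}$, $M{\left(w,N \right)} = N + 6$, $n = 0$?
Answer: $-486$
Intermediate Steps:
$M{\left(w,N \right)} = 6 + N$
$j{\left(T \right)} = \sqrt{T}$ ($j{\left(T \right)} = \sqrt{T + 0} = \sqrt{T}$)
$O{\left(C \right)} = 4$ ($O{\left(C \right)} = 8 - \left(0 + 2\right)^{2} = 8 - 2^{2} = 8 - 4 = 4$)
$- 135 O{\left(j{\left(M{\left(0,-2 \right)} \right)} \right)} + 54 = \left(-135\right) 4 + 54 = -540 + 54 = -486$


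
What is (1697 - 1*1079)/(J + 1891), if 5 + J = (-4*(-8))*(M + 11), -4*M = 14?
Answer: 309/1063 ≈ 0.29069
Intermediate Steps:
M = -7/2 (M = -1/4*14 = -7/2 ≈ -3.5000)
J = 235 (J = -5 + (-4*(-8))*(-7/2 + 11) = -5 + 32*(15/2) = -5 + 240 = 235)
(1697 - 1*1079)/(J + 1891) = (1697 - 1*1079)/(235 + 1891) = (1697 - 1079)/2126 = 618*(1/2126) = 309/1063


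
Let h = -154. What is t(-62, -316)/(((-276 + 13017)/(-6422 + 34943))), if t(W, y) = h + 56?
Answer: -931686/4247 ≈ -219.38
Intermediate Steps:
t(W, y) = -98 (t(W, y) = -154 + 56 = -98)
t(-62, -316)/(((-276 + 13017)/(-6422 + 34943))) = -98*(-6422 + 34943)/(-276 + 13017) = -98/(12741/28521) = -98/(12741*(1/28521)) = -98/4247/9507 = -98*9507/4247 = -931686/4247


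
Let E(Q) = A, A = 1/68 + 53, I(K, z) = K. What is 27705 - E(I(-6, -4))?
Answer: 1880335/68 ≈ 27652.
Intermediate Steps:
A = 3605/68 (A = 1/68 + 53 = 3605/68 ≈ 53.015)
E(Q) = 3605/68
27705 - E(I(-6, -4)) = 27705 - 1*3605/68 = 27705 - 3605/68 = 1880335/68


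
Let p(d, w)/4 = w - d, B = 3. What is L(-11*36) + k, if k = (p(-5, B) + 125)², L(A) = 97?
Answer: 24746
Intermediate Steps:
p(d, w) = -4*d + 4*w (p(d, w) = 4*(w - d) = -4*d + 4*w)
k = 24649 (k = ((-4*(-5) + 4*3) + 125)² = ((20 + 12) + 125)² = (32 + 125)² = 157² = 24649)
L(-11*36) + k = 97 + 24649 = 24746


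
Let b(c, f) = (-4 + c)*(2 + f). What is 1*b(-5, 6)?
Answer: -72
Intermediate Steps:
1*b(-5, 6) = 1*(-8 - 4*6 + 2*(-5) - 5*6) = 1*(-8 - 24 - 10 - 30) = 1*(-72) = -72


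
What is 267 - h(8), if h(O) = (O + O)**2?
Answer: 11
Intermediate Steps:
h(O) = 4*O**2 (h(O) = (2*O)**2 = 4*O**2)
267 - h(8) = 267 - 4*8**2 = 267 - 4*64 = 267 - 1*256 = 267 - 256 = 11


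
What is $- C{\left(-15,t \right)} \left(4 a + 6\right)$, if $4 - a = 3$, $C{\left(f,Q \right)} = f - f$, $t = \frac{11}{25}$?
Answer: $0$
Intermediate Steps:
$t = \frac{11}{25}$ ($t = 11 \cdot \frac{1}{25} = \frac{11}{25} \approx 0.44$)
$C{\left(f,Q \right)} = 0$
$a = 1$ ($a = 4 - 3 = 1$)
$- C{\left(-15,t \right)} \left(4 a + 6\right) = \left(-1\right) 0 \left(4 \cdot 1 + 6\right) = 0 \left(4 + 6\right) = 0 \cdot 10 = 0$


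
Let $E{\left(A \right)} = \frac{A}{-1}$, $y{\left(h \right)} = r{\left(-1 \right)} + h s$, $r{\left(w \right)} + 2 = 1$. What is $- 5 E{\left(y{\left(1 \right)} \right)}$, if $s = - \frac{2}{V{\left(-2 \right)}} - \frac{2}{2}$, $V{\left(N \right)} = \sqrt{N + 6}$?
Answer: $-15$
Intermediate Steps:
$V{\left(N \right)} = \sqrt{6 + N}$
$r{\left(w \right)} = -1$ ($r{\left(w \right)} = -2 + 1 = -1$)
$s = -2$ ($s = - \frac{2}{\sqrt{6 - 2}} - \frac{2}{2} = - \frac{2}{\sqrt{4}} - 1 = - \frac{2}{2} - 1 = \left(-2\right) \frac{1}{2} - 1 = -1 - 1 = -2$)
$y{\left(h \right)} = -1 - 2 h$ ($y{\left(h \right)} = -1 + h \left(-2\right) = -1 - 2 h$)
$E{\left(A \right)} = - A$ ($E{\left(A \right)} = A \left(-1\right) = - A$)
$- 5 E{\left(y{\left(1 \right)} \right)} = - 5 \left(- (-1 - 2)\right) = - 5 \left(\left(-1\right) \left(-3\right)\right) = \left(-5\right) 3 = -15$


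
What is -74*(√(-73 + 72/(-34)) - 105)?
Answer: 7770 - 74*I*√21709/17 ≈ 7770.0 - 641.36*I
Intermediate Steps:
-74*(√(-73 + 72/(-34)) - 105) = -74*(√(-73 + 72*(-1/34)) - 105) = -74*(√(-73 - 36/17) - 105) = -74*(√(-1277/17) - 105) = -74*(I*√21709/17 - 105) = -74*(-105 + I*√21709/17) = 7770 - 74*I*√21709/17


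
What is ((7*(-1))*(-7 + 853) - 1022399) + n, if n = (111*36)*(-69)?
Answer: -1304045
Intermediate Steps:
n = -275724 (n = 3996*(-69) = -275724)
((7*(-1))*(-7 + 853) - 1022399) + n = ((7*(-1))*(-7 + 853) - 1022399) - 275724 = (-7*846 - 1022399) - 275724 = (-5922 - 1022399) - 275724 = -1028321 - 275724 = -1304045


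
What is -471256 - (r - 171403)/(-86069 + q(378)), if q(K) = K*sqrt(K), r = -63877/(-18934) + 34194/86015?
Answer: -5644049572525164660773891/11976559549456898090 - 158273602978560993*sqrt(42)/5988279774728449045 ≈ -4.7126e+5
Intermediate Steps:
r = 6141809351/1628608010 (r = -63877*(-1/18934) + 34194*(1/86015) = 63877/18934 + 34194/86015 = 6141809351/1628608010 ≈ 3.7712)
q(K) = K**(3/2)
-471256 - (r - 171403)/(-86069 + q(378)) = -471256 - (6141809351/1628608010 - 171403)/(-86069 + 378**(3/2)) = -471256 - (-279142156928679)/(1628608010*(-86069 + 1134*sqrt(42))) = -471256 + 279142156928679/(1628608010*(-86069 + 1134*sqrt(42)))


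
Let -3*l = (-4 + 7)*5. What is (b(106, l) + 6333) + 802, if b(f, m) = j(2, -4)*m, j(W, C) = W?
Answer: 7125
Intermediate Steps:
l = -5 (l = -(-4 + 7)*5/3 = -5 ≈ -5.0000)
b(f, m) = 2*m
(b(106, l) + 6333) + 802 = (2*(-5) + 6333) + 802 = (-10 + 6333) + 802 = 6323 + 802 = 7125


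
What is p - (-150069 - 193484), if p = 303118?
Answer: 646671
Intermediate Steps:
p - (-150069 - 193484) = 303118 - (-150069 - 193484) = 303118 - 1*(-343553) = 303118 + 343553 = 646671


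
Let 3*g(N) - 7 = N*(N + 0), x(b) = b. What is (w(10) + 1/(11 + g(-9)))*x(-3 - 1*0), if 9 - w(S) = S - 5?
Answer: -1461/121 ≈ -12.074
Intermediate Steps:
w(S) = 14 - S (w(S) = 9 - (S - 5) = 9 - (-5 + S) = 9 + (5 - S) = 14 - S)
g(N) = 7/3 + N**2/3 (g(N) = 7/3 + (N*(N + 0))/3 = 7/3 + (N*N)/3 = 7/3 + N**2/3)
(w(10) + 1/(11 + g(-9)))*x(-3 - 1*0) = ((14 - 1*10) + 1/(11 + (7/3 + (1/3)*(-9)**2)))*(-3 - 1*0) = ((14 - 10) + 1/(11 + (7/3 + (1/3)*81)))*(-3 + 0) = (4 + 1/(11 + (7/3 + 27)))*(-3) = (4 + 1/(11 + 88/3))*(-3) = (4 + 1/(121/3))*(-3) = (4 + 3/121)*(-3) = (487/121)*(-3) = -1461/121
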